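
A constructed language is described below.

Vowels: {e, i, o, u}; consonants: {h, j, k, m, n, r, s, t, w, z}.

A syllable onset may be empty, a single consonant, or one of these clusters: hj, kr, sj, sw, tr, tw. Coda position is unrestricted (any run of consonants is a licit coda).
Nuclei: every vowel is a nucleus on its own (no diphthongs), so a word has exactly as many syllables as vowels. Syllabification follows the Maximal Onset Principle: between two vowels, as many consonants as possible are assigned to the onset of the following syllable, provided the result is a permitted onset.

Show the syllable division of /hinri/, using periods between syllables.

hin.ri

Vowels present: i, i; each is a nucleus, giving 2 syllables.
V1 /i/ – V2 /i/: cluster /nr/ — the longest permitted-onset suffix is /r/; onset = /r/, preceding coda = /n/.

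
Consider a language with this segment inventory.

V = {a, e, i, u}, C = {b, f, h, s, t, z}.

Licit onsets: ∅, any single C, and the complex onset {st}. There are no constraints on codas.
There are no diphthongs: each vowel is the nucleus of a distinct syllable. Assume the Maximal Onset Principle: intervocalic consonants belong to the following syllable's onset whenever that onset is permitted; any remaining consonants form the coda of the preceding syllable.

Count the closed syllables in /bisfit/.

2

Vowels present: i, i; each is a nucleus, giving 2 syllables.
σ1/σ2 boundary: /sf/ — longest licit onset from the right is /f/, leaving /s/ as coda.
So the parse is bis.fit.
Classifying each syllable: /bis/ (closed), /fit/ (closed).
Closed syllables: 2.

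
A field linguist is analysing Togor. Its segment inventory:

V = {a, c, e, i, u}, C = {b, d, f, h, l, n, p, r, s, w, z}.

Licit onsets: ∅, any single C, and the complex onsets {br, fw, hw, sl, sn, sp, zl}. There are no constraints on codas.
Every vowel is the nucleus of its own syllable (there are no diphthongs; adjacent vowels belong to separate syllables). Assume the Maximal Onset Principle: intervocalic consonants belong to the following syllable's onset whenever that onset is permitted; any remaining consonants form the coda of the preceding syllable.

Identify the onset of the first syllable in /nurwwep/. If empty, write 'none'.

Nuclei (vowels): u, e → 2 syllables.
Between /u/ (V1) and /e/ (V2): /rww/; trying suffixes from longest down, /w/ is the first permitted one, so coda /rw/ | onset /w/.
Result: nurw.wep.
Syllable 1 is /nurw/: onset /n/, nucleus /u/, coda /rw/.

n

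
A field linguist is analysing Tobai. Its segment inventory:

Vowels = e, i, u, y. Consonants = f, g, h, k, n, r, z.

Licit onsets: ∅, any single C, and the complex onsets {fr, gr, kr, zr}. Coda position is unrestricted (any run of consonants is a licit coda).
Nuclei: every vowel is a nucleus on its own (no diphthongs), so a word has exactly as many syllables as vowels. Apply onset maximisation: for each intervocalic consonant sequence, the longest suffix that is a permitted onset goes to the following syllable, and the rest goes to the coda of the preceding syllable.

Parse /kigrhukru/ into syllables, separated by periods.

The vowels are i, u, u — 3 nuclei, so 3 syllables.
/i…u/ gap (V1→V2): /grh/ splits as /gr/ + /h/ (/h/ is the longest suffix that is a licit onset).
/u…u/ gap (V2→V3): cluster /kr/ — /kr/ is itself a permitted onset, so the whole cluster goes right; preceding coda = ∅.

kigr.hu.kru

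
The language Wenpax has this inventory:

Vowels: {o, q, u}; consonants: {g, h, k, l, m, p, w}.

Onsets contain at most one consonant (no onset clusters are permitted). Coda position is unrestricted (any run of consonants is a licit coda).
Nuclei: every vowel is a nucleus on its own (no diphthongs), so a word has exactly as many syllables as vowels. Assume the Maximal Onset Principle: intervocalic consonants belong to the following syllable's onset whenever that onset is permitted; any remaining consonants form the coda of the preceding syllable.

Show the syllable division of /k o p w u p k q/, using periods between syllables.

The vowels are o, u, q — 3 nuclei, so 3 syllables.
σ1/σ2 boundary: /pw/; trying suffixes from longest down, /w/ is the first permitted one, so coda /p/ | onset /w/.
σ2/σ3 boundary: /pk/ — longest licit onset from the right is /k/, leaving /p/ as coda.

kop.wup.kq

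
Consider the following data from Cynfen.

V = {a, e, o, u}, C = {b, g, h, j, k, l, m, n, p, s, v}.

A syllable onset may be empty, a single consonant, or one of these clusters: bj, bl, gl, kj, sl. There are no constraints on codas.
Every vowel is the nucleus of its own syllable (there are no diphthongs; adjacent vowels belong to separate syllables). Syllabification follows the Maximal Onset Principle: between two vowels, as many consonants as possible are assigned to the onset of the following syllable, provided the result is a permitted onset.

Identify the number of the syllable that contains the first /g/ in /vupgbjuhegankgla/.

1

Vowels present: u, u, e, a, a; each is a nucleus, giving 5 syllables.
/u…u/ gap (V1→V2): /pgbj/ — longest licit onset from the right is /bj/, leaving /pg/ as coda.
/u…e/ gap (V2→V3): /h/ is a single consonant, so it becomes the next onset.
/e…a/ gap (V3→V4): /g/ is a single consonant, so it becomes the next onset.
/a…a/ gap (V4→V5): /nkgl/ splits as /nk/ + /gl/ (/gl/ is the longest suffix that is a licit onset).
So the parse is vupg.bju.he.gank.gla.
The first /g/ is in the coda of syllable 1 (/vupg/).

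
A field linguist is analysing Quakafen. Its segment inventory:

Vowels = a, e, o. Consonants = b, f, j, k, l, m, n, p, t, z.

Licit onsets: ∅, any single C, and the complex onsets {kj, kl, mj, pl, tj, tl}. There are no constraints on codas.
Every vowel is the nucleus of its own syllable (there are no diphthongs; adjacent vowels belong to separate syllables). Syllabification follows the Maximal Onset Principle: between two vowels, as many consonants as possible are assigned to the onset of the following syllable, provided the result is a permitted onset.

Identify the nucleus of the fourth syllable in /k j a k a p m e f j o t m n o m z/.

o

The vowels are a, a, e, o, o — 5 nuclei, so 5 syllables.
The fourth nucleus (vowel 4 from the left) is /o/.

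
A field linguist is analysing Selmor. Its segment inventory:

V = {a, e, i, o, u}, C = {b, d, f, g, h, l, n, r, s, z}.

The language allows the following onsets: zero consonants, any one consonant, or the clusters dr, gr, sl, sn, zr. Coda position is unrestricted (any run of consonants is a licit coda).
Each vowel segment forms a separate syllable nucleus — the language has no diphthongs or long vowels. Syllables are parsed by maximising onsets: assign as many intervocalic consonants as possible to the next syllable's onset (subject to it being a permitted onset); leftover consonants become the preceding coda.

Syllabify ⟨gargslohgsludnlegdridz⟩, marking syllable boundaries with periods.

Nuclei (vowels): a, o, u, e, i → 5 syllables.
V1 /a/ – V2 /o/: /rgsl/ — longest licit onset from the right is /sl/, leaving /rg/ as coda.
V2 /o/ – V3 /u/: cluster /hgsl/ — the longest permitted-onset suffix is /sl/; onset = /sl/, preceding coda = /hg/.
V3 /u/ – V4 /e/: cluster /dnl/ — the longest permitted-onset suffix is /l/; onset = /l/, preceding coda = /dn/.
V4 /e/ – V5 /i/: /gdr/; trying suffixes from longest down, /dr/ is the first permitted one, so coda /g/ | onset /dr/.

garg.slohg.sludn.leg.dridz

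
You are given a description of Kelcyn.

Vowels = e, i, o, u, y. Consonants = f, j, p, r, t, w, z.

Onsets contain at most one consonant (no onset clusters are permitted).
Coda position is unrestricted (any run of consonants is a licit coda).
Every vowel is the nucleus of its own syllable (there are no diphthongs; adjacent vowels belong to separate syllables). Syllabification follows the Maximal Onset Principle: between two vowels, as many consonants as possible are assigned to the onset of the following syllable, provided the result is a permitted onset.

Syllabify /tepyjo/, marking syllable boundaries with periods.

Nuclei (vowels): e, y, o → 3 syllables.
/e…y/ gap (V1→V2): /p/ is a single consonant, so it becomes the next onset.
/y…o/ gap (V2→V3): /j/ is a single consonant, so it becomes the next onset.

te.py.jo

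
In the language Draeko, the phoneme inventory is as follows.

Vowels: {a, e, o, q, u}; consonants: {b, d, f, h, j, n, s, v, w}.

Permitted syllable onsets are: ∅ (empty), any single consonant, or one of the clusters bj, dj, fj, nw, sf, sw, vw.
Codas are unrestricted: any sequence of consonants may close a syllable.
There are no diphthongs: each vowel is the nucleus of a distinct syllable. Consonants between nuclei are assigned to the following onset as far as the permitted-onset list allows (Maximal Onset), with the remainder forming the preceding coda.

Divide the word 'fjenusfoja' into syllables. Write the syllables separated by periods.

Vowels present: e, u, o, a; each is a nucleus, giving 4 syllables.
V1 /e/ – V2 /u/: /n/ → onset of the next syllable (single consonants are always licit onsets).
V2 /u/ – V3 /o/: cluster /sf/ — /sf/ is itself a permitted onset, so the whole cluster goes right; preceding coda = ∅.
V3 /o/ – V4 /a/: /j/ is a single consonant, so it becomes the next onset.

fje.nu.sfo.ja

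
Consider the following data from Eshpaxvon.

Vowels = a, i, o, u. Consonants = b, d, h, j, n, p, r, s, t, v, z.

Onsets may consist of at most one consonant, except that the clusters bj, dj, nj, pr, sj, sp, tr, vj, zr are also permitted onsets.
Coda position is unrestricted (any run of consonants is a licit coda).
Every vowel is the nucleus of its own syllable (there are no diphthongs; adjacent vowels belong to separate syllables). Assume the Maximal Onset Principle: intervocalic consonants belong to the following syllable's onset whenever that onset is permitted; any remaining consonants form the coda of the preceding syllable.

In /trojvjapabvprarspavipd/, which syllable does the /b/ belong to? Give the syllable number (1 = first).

Nuclei (vowels): o, a, a, a, a, i → 6 syllables.
Between /o/ (V1) and /a/ (V2): /jvj/; trying suffixes from longest down, /vj/ is the first permitted one, so coda /j/ | onset /vj/.
Between /a/ (V2) and /a/ (V3): /p/ → onset of the next syllable (single consonants are always licit onsets).
Between /a/ (V3) and /a/ (V4): /bvpr/ — longest licit onset from the right is /pr/, leaving /bv/ as coda.
Between /a/ (V4) and /a/ (V5): /rsp/ splits as /r/ + /sp/ (/sp/ is the longest suffix that is a licit onset).
Between /a/ (V5) and /i/ (V6): /v/ is a single consonant, so it becomes the next onset.
So the parse is troj.vja.pabv.prar.spa.vipd.
The /b/ is in the coda of syllable 3 (/pabv/).

3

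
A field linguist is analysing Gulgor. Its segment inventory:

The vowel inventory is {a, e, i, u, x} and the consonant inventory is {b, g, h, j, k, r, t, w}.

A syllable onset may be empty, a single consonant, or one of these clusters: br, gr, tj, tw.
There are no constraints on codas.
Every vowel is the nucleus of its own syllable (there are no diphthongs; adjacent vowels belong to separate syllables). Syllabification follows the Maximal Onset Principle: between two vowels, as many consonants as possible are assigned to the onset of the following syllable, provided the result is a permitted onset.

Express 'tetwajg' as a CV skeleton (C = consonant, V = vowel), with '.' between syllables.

CV.CCVCC

Vowels present: e, a; each is a nucleus, giving 2 syllables.
V1 /e/ – V2 /a/: cluster /tw/ — /tw/ is itself a permitted onset, so the whole cluster goes right; preceding coda = ∅.
Syllabification: te.twajg.
Mapping each syllable to C/V: /te/ → CV, /twajg/ → CCVCC.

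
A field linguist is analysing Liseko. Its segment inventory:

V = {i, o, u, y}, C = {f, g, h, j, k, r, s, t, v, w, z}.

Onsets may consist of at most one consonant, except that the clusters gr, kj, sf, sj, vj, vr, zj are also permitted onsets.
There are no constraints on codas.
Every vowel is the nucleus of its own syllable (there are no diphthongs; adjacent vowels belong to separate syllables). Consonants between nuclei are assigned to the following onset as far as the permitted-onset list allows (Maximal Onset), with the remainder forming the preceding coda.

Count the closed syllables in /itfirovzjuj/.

3

Vowels present: i, i, o, u; each is a nucleus, giving 4 syllables.
V1 /i/ – V2 /i/: /tf/ — longest licit onset from the right is /f/, leaving /t/ as coda.
V2 /i/ – V3 /o/: just /r/ — single C goes to the following onset.
V3 /o/ – V4 /u/: /vzj/ splits as /v/ + /zj/ (/zj/ is the longest suffix that is a licit onset).
Putting it together: it.fi.rov.zjuj.
Classifying each syllable: /it/ (closed), /fi/ (open), /rov/ (closed), /zjuj/ (closed).
Closed syllables: 3.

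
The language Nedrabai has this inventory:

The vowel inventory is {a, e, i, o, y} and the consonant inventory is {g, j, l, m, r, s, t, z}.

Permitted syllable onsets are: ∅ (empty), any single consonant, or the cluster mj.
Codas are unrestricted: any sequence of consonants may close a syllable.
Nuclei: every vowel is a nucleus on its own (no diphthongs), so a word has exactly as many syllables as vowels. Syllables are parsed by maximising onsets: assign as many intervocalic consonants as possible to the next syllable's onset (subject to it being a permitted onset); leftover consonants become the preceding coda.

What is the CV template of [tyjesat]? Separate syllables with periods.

The vowels are y, e, a — 3 nuclei, so 3 syllables.
Between /y/ (V1) and /e/ (V2): /j/ is a single consonant, so it becomes the next onset.
Between /e/ (V2) and /a/ (V3): just /s/ — single C goes to the following onset.
Putting it together: ty.je.sat.
Mapping each syllable to C/V: /ty/ → CV, /je/ → CV, /sat/ → CVC.

CV.CV.CVC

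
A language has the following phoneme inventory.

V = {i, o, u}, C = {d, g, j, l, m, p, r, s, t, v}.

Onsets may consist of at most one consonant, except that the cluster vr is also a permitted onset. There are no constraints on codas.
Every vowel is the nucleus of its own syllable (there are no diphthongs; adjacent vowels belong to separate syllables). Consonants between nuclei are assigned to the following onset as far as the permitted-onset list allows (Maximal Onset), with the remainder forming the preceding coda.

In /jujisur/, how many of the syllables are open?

2

The vowels are u, i, u — 3 nuclei, so 3 syllables.
/u…i/ gap (V1→V2): /j/ is a single consonant, so it becomes the next onset.
/i…u/ gap (V2→V3): /s/ → onset of the next syllable (single consonants are always licit onsets).
Putting it together: ju.ji.sur.
Classifying each syllable: /ju/ (open), /ji/ (open), /sur/ (closed).
Open syllables: 2.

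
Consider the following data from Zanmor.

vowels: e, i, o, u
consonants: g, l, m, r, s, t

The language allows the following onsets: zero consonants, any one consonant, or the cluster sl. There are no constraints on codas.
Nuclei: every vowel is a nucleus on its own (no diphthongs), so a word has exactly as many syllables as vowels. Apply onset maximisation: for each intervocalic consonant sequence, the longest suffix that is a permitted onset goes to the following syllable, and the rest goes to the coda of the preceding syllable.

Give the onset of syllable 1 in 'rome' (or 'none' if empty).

Vowels present: o, e; each is a nucleus, giving 2 syllables.
Between /o/ (V1) and /e/ (V2): /m/ → onset of the next syllable (single consonants are always licit onsets).
Result: ro.me.
Syllable 1 is /ro/: onset /r/, nucleus /o/, coda ∅.

r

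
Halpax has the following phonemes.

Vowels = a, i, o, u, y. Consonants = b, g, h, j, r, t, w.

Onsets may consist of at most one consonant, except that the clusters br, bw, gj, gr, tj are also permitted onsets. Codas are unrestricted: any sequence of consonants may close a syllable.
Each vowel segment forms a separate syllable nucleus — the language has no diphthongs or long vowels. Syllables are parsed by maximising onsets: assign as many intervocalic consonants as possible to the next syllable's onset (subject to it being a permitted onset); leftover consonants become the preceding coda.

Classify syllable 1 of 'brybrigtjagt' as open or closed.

The vowels are y, i, a — 3 nuclei, so 3 syllables.
/y…i/ gap (V1→V2): cluster /br/ — /br/ is itself a permitted onset, so the whole cluster goes right; preceding coda = ∅.
/i…a/ gap (V2→V3): /gtj/; trying suffixes from longest down, /tj/ is the first permitted one, so coda /g/ | onset /tj/.
Syllabification: bry.brig.tjagt.
Syllable 1 is /bry/; it ends in its nucleus with no coda, so it is open.

open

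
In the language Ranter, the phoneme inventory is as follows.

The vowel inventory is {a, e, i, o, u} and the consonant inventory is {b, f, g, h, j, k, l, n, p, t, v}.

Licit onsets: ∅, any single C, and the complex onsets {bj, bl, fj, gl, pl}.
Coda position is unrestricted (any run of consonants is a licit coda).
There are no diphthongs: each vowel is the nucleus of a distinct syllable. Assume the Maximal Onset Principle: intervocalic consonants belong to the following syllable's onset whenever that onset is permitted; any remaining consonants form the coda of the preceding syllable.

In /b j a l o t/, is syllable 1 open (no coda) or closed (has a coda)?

open

The vowels are a, o — 2 nuclei, so 2 syllables.
/a…o/ gap (V1→V2): /l/ → onset of the next syllable (single consonants are always licit onsets).
Syllabification: bja.lot.
Syllable 1 is /bja/; it ends in its nucleus with no coda, so it is open.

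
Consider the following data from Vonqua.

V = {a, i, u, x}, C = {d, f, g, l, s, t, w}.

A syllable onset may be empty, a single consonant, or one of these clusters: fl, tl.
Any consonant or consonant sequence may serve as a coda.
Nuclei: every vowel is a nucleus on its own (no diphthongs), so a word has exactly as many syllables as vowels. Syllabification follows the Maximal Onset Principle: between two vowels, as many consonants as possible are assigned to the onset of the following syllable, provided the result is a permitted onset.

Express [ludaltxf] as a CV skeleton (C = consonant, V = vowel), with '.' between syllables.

Nuclei (vowels): u, a, x → 3 syllables.
σ1/σ2 boundary: /d/ → onset of the next syllable (single consonants are always licit onsets).
σ2/σ3 boundary: /lt/; trying suffixes from longest down, /t/ is the first permitted one, so coda /l/ | onset /t/.
Putting it together: lu.dal.txf.
Mapping each syllable to C/V: /lu/ → CV, /dal/ → CVC, /txf/ → CVC.

CV.CVC.CVC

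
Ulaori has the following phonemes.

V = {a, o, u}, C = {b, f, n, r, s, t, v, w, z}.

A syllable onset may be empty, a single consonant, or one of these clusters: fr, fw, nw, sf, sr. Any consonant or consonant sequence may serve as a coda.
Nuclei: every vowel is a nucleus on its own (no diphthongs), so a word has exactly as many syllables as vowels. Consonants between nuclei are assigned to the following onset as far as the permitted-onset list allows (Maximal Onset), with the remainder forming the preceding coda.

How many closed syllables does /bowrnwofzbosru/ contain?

The vowels are o, o, o, u — 4 nuclei, so 4 syllables.
σ1/σ2 boundary: /wrnw/; trying suffixes from longest down, /nw/ is the first permitted one, so coda /wr/ | onset /nw/.
σ2/σ3 boundary: /fzb/; trying suffixes from longest down, /b/ is the first permitted one, so coda /fz/ | onset /b/.
σ3/σ4 boundary: cluster /sr/ — /sr/ is itself a permitted onset, so the whole cluster goes right; preceding coda = ∅.
Result: bowr.nwofz.bo.sru.
Classifying each syllable: /bowr/ (closed), /nwofz/ (closed), /bo/ (open), /sru/ (open).
Closed syllables: 2.

2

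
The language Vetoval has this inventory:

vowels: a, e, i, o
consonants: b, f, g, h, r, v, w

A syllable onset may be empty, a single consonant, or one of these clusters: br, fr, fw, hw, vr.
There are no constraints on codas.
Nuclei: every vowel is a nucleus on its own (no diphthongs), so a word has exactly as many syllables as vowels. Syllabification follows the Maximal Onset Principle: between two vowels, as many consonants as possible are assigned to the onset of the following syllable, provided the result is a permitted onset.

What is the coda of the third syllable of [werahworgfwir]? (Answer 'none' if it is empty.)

Vowels present: e, a, o, i; each is a nucleus, giving 4 syllables.
Between /e/ (V1) and /a/ (V2): /r/ → onset of the next syllable (single consonants are always licit onsets).
Between /a/ (V2) and /o/ (V3): cluster /hw/ — /hw/ is itself a permitted onset, so the whole cluster goes right; preceding coda = ∅.
Between /o/ (V3) and /i/ (V4): /rgfw/; trying suffixes from longest down, /fw/ is the first permitted one, so coda /rg/ | onset /fw/.
Syllabification: we.ra.hworg.fwir.
Syllable 3 is /hworg/: onset /hw/, nucleus /o/, coda /rg/.

rg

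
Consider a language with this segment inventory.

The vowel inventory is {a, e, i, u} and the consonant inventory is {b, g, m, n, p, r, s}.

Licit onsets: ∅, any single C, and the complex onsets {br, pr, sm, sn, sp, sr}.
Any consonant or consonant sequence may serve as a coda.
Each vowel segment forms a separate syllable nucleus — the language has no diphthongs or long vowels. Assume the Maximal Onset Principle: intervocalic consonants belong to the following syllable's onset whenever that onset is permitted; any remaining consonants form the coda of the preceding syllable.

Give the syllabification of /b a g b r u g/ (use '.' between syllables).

The vowels are a, u — 2 nuclei, so 2 syllables.
σ1/σ2 boundary: cluster /gbr/ — the longest permitted-onset suffix is /br/; onset = /br/, preceding coda = /g/.

bag.brug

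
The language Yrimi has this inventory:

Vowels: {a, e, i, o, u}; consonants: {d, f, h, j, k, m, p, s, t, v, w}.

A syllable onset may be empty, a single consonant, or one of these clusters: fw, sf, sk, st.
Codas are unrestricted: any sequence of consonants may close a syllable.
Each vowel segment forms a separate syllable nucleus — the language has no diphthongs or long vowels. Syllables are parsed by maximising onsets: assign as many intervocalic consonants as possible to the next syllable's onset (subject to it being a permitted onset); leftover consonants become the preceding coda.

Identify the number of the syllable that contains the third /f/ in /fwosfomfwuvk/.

3

Nuclei (vowels): o, o, u → 3 syllables.
/o…o/ gap (V1→V2): cluster /sf/ — /sf/ is itself a permitted onset, so the whole cluster goes right; preceding coda = ∅.
/o…u/ gap (V2→V3): /mfw/; trying suffixes from longest down, /fw/ is the first permitted one, so coda /m/ | onset /fw/.
So the parse is fwo.sfom.fwuvk.
The third /f/ is in the onset of syllable 3 (/fwuvk/).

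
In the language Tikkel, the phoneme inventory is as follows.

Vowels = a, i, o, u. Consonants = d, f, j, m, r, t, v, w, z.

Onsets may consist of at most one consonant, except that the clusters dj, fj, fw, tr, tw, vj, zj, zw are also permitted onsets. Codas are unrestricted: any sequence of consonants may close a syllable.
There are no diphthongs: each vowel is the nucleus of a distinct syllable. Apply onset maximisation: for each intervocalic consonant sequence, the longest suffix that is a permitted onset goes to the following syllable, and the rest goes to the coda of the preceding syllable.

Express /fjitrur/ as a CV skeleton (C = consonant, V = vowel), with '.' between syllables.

The vowels are i, u — 2 nuclei, so 2 syllables.
σ1/σ2 boundary: /tr/ is a licit onset in full, so it all attaches to the next syllable.
Result: fji.trur.
Mapping each syllable to C/V: /fji/ → CCV, /trur/ → CCVC.

CCV.CCVC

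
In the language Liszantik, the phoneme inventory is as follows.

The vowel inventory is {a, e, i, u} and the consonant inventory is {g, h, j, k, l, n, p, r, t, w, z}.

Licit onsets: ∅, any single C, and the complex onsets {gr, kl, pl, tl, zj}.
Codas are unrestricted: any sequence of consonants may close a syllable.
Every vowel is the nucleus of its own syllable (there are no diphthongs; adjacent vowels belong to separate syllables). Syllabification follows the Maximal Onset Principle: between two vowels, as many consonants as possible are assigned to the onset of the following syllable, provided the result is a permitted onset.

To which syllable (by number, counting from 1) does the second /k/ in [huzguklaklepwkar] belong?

Nuclei (vowels): u, u, a, e, a → 5 syllables.
σ1/σ2 boundary: cluster /zg/ — the longest permitted-onset suffix is /g/; onset = /g/, preceding coda = /z/.
σ2/σ3 boundary: cluster /kl/ — /kl/ is itself a permitted onset, so the whole cluster goes right; preceding coda = ∅.
σ3/σ4 boundary: /kl/ — entire cluster is a permitted onset → onset /kl/, coda ∅.
σ4/σ5 boundary: /pwk/ — longest licit onset from the right is /k/, leaving /pw/ as coda.
Result: huz.gu.kla.klepw.kar.
The second /k/ is in the onset of syllable 4 (/klepw/).

4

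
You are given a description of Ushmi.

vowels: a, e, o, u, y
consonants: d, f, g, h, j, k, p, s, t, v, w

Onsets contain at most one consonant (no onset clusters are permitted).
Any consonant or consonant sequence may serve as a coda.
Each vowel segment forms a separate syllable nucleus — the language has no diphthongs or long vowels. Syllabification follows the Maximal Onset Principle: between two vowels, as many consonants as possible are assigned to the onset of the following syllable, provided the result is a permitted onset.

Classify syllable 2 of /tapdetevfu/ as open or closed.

Vowels present: a, e, e, u; each is a nucleus, giving 4 syllables.
σ1/σ2 boundary: /pd/ — longest licit onset from the right is /d/, leaving /p/ as coda.
σ2/σ3 boundary: /t/ → onset of the next syllable (single consonants are always licit onsets).
σ3/σ4 boundary: /vf/; trying suffixes from longest down, /f/ is the first permitted one, so coda /v/ | onset /f/.
So the parse is tap.de.tev.fu.
Syllable 2 is /de/; it ends in its nucleus with no coda, so it is open.

open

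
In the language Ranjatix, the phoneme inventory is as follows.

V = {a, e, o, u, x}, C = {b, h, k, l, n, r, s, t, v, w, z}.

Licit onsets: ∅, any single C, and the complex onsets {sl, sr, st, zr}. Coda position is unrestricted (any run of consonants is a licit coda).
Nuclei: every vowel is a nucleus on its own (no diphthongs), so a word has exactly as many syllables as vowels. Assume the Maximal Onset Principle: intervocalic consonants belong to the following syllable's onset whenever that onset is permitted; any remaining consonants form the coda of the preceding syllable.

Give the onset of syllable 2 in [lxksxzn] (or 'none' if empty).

s

Vowels present: x, x; each is a nucleus, giving 2 syllables.
σ1/σ2 boundary: cluster /ks/ — the longest permitted-onset suffix is /s/; onset = /s/, preceding coda = /k/.
So the parse is lxk.sxzn.
Syllable 2 is /sxzn/: onset /s/, nucleus /x/, coda /zn/.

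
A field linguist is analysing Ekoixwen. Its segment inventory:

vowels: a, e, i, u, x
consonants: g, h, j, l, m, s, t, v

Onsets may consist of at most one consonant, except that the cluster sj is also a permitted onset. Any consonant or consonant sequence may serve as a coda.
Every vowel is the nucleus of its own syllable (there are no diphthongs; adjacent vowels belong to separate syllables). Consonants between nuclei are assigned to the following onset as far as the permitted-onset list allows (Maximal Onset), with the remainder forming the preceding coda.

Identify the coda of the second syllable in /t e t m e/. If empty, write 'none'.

The vowels are e, e — 2 nuclei, so 2 syllables.
/e…e/ gap (V1→V2): /tm/; trying suffixes from longest down, /m/ is the first permitted one, so coda /t/ | onset /m/.
Syllabification: tet.me.
Syllable 2 is /me/: onset /m/, nucleus /e/, coda ∅.

none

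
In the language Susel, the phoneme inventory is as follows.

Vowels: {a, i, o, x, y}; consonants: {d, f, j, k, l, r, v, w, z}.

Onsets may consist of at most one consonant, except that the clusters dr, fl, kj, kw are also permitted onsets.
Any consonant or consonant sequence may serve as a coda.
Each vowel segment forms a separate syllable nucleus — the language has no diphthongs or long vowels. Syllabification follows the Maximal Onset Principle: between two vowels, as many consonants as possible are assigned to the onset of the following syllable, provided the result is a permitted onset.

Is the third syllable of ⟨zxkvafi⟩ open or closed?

open

Nuclei (vowels): x, a, i → 3 syllables.
Between /x/ (V1) and /a/ (V2): /kv/; trying suffixes from longest down, /v/ is the first permitted one, so coda /k/ | onset /v/.
Between /a/ (V2) and /i/ (V3): /f/ → onset of the next syllable (single consonants are always licit onsets).
So the parse is zxk.va.fi.
Syllable 3 is /fi/; it ends in its nucleus with no coda, so it is open.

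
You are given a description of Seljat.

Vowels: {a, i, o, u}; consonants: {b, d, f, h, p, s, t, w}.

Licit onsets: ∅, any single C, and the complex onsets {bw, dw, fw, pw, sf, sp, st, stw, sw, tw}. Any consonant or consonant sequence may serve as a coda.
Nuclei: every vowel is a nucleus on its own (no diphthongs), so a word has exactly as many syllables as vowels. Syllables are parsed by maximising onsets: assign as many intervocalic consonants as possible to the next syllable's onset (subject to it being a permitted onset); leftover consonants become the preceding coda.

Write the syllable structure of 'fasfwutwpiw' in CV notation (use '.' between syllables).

CVC.CCVCC.CVC

The vowels are a, u, i — 3 nuclei, so 3 syllables.
σ1/σ2 boundary: cluster /sfw/ — the longest permitted-onset suffix is /fw/; onset = /fw/, preceding coda = /s/.
σ2/σ3 boundary: /twp/ splits as /tw/ + /p/ (/p/ is the longest suffix that is a licit onset).
Syllabification: fas.fwutw.piw.
Mapping each syllable to C/V: /fas/ → CVC, /fwutw/ → CCVCC, /piw/ → CVC.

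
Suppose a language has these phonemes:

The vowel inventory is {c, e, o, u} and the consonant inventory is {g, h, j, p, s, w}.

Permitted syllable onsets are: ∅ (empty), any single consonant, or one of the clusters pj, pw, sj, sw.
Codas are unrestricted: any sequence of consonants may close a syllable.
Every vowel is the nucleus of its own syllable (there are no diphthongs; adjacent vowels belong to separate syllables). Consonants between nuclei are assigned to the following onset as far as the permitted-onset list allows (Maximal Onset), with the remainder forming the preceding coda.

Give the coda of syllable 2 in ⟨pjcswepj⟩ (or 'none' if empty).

Vowels present: c, e; each is a nucleus, giving 2 syllables.
σ1/σ2 boundary: /sw/ — entire cluster is a permitted onset → onset /sw/, coda ∅.
Syllabification: pjc.swepj.
Syllable 2 is /swepj/: onset /sw/, nucleus /e/, coda /pj/.

pj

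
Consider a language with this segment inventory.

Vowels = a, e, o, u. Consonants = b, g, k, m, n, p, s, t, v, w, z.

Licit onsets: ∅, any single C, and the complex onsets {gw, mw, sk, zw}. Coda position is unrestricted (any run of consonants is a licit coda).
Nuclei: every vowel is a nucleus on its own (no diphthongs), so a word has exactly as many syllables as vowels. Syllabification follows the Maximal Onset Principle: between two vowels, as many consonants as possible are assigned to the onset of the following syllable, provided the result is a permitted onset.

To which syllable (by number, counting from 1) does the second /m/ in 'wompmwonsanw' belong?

Nuclei (vowels): o, o, a → 3 syllables.
σ1/σ2 boundary: cluster /mpmw/ — the longest permitted-onset suffix is /mw/; onset = /mw/, preceding coda = /mp/.
σ2/σ3 boundary: /ns/; trying suffixes from longest down, /s/ is the first permitted one, so coda /n/ | onset /s/.
Putting it together: womp.mwon.sanw.
The second /m/ is in the onset of syllable 2 (/mwon/).

2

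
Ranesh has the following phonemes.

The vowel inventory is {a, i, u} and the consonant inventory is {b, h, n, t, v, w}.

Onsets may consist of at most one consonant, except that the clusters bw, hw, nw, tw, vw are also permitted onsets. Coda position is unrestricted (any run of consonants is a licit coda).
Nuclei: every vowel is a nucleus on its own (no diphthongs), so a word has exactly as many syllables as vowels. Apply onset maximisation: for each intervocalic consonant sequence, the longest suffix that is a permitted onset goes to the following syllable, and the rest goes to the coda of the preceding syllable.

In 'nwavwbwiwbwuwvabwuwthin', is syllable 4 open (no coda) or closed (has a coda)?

Nuclei (vowels): a, i, u, a, u, i → 6 syllables.
/a…i/ gap (V1→V2): cluster /vwbw/ — the longest permitted-onset suffix is /bw/; onset = /bw/, preceding coda = /vw/.
/i…u/ gap (V2→V3): /wbw/; trying suffixes from longest down, /bw/ is the first permitted one, so coda /w/ | onset /bw/.
/u…a/ gap (V3→V4): /wv/ — longest licit onset from the right is /v/, leaving /w/ as coda.
/a…u/ gap (V4→V5): /bw/ is a licit onset in full, so it all attaches to the next syllable.
/u…i/ gap (V5→V6): /wth/ — longest licit onset from the right is /h/, leaving /wt/ as coda.
Putting it together: nwavw.bwiw.bwuw.va.bwuwt.hin.
Syllable 4 is /va/; it ends in its nucleus with no coda, so it is open.

open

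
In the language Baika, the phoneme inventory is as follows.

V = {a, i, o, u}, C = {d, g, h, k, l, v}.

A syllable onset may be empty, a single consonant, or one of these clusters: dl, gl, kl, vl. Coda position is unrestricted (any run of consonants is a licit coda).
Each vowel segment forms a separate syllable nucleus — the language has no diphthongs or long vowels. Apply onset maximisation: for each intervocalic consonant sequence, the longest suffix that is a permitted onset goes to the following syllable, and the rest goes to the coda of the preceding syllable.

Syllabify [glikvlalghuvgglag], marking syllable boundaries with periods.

Vowels present: i, a, u, a; each is a nucleus, giving 4 syllables.
Between /i/ (V1) and /a/ (V2): /kvl/ splits as /k/ + /vl/ (/vl/ is the longest suffix that is a licit onset).
Between /a/ (V2) and /u/ (V3): /lgh/ — longest licit onset from the right is /h/, leaving /lg/ as coda.
Between /u/ (V3) and /a/ (V4): cluster /vggl/ — the longest permitted-onset suffix is /gl/; onset = /gl/, preceding coda = /vg/.

glik.vlalg.huvg.glag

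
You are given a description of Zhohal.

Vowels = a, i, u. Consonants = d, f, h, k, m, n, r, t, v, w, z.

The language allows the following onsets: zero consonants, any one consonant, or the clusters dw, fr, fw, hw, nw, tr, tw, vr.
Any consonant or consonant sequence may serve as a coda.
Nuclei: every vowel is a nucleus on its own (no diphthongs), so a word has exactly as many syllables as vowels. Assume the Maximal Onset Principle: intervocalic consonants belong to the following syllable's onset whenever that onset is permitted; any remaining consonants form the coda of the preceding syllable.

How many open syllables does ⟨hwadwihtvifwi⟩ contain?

3

The vowels are a, i, i, i — 4 nuclei, so 4 syllables.
V1 /a/ – V2 /i/: cluster /dw/ — /dw/ is itself a permitted onset, so the whole cluster goes right; preceding coda = ∅.
V2 /i/ – V3 /i/: cluster /htv/ — the longest permitted-onset suffix is /v/; onset = /v/, preceding coda = /ht/.
V3 /i/ – V4 /i/: /fw/ is a licit onset in full, so it all attaches to the next syllable.
Putting it together: hwa.dwiht.vi.fwi.
Classifying each syllable: /hwa/ (open), /dwiht/ (closed), /vi/ (open), /fwi/ (open).
Open syllables: 3.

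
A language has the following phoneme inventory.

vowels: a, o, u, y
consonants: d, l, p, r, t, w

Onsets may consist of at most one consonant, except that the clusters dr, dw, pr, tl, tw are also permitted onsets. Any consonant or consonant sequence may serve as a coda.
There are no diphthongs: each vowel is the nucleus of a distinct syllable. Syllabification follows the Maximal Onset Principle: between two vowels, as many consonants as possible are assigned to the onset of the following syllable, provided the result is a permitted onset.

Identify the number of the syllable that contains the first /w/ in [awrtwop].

The vowels are a, o — 2 nuclei, so 2 syllables.
Between /a/ (V1) and /o/ (V2): /wrtw/; trying suffixes from longest down, /tw/ is the first permitted one, so coda /wr/ | onset /tw/.
So the parse is awr.twop.
The first /w/ is in the coda of syllable 1 (/awr/).

1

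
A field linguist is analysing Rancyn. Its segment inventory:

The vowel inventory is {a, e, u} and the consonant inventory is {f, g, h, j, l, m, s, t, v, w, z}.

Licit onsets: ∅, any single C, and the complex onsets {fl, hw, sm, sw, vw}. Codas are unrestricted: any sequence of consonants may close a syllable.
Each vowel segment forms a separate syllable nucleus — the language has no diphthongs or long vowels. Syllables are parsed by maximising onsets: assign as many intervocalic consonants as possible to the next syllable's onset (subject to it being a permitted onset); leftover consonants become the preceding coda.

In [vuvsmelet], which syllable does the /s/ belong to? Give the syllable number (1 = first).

Nuclei (vowels): u, e, e → 3 syllables.
σ1/σ2 boundary: /vsm/ — longest licit onset from the right is /sm/, leaving /v/ as coda.
σ2/σ3 boundary: just /l/ — single C goes to the following onset.
Result: vuv.sme.let.
The /s/ is in the onset of syllable 2 (/sme/).

2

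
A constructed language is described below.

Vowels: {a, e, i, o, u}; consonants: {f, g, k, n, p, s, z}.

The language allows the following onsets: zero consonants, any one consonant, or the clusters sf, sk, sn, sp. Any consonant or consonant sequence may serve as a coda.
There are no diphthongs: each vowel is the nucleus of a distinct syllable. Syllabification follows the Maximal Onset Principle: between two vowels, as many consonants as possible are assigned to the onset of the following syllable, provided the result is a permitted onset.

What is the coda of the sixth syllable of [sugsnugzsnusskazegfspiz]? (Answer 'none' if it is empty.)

z

The vowels are u, u, u, a, e, i — 6 nuclei, so 6 syllables.
Between /u/ (V1) and /u/ (V2): /gsn/ — longest licit onset from the right is /sn/, leaving /g/ as coda.
Between /u/ (V2) and /u/ (V3): cluster /gzsn/ — the longest permitted-onset suffix is /sn/; onset = /sn/, preceding coda = /gz/.
Between /u/ (V3) and /a/ (V4): /ssk/ splits as /s/ + /sk/ (/sk/ is the longest suffix that is a licit onset).
Between /a/ (V4) and /e/ (V5): /z/ is a single consonant, so it becomes the next onset.
Between /e/ (V5) and /i/ (V6): cluster /gfsp/ — the longest permitted-onset suffix is /sp/; onset = /sp/, preceding coda = /gf/.
So the parse is sug.snugz.snus.ska.zegf.spiz.
Syllable 6 is /spiz/: onset /sp/, nucleus /i/, coda /z/.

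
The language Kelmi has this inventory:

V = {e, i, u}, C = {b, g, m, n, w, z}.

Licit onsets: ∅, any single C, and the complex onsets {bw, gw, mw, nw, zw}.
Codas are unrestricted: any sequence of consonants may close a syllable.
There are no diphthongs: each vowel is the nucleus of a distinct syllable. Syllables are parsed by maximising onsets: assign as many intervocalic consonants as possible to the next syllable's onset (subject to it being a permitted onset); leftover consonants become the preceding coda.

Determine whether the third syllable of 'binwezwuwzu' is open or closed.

closed

The vowels are i, e, u, u — 4 nuclei, so 4 syllables.
σ1/σ2 boundary: /nw/ is a licit onset in full, so it all attaches to the next syllable.
σ2/σ3 boundary: /zw/ — entire cluster is a permitted onset → onset /zw/, coda ∅.
σ3/σ4 boundary: /wz/; trying suffixes from longest down, /z/ is the first permitted one, so coda /w/ | onset /z/.
So the parse is bi.nwe.zwuw.zu.
Syllable 3 is /zwuw/ with coda /w/, so it is closed.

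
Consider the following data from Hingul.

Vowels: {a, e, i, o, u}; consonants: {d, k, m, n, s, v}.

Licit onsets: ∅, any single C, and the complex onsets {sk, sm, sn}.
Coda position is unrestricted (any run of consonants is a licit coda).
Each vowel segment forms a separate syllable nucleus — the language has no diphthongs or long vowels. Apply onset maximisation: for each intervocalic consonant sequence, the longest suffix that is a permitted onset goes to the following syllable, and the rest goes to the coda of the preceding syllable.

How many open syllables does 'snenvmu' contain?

The vowels are e, u — 2 nuclei, so 2 syllables.
σ1/σ2 boundary: cluster /nvm/ — the longest permitted-onset suffix is /m/; onset = /m/, preceding coda = /nv/.
Result: snenv.mu.
Classifying each syllable: /snenv/ (closed), /mu/ (open).
Open syllables: 1.

1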